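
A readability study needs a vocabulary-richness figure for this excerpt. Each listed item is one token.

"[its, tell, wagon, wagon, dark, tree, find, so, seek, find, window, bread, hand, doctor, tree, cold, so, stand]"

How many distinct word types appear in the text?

Distinct types: {bread, cold, dark, doctor, find, hand, its, seek, so, stand, tell, tree, wagon, window}
V = 14

14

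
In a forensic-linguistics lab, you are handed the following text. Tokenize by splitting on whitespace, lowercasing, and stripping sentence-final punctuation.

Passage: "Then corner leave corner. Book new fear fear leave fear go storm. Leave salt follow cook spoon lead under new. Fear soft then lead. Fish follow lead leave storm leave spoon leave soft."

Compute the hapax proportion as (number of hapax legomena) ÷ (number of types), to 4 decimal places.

0.3750

Frequencies: leave:6, fear:4, lead:3, then:2, corner:2, new:2, storm:2, follow:2, spoon:2, soft:2, book:1, go:1, salt:1, cook:1, under:1, fish:1
Hapax count = 6; type count = 16.
Ratio = 6 / 16 = 0.3750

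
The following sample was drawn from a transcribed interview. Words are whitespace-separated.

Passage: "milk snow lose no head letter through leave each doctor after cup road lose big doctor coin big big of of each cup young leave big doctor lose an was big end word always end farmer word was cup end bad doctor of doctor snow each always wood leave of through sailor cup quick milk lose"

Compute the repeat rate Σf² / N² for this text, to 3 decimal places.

Frequencies: doctor:5, big:5, lose:4, cup:4, of:4, leave:3, each:3, end:3, milk:2, snow:2, through:2, was:2, word:2, always:2, no:1, head:1, letter:1, after:1, road:1, coin:1, … (7 more, each freq 1)
Σf² = 162; N² = 3136
Repeat rate = 162 / 3136 = 0.052

0.052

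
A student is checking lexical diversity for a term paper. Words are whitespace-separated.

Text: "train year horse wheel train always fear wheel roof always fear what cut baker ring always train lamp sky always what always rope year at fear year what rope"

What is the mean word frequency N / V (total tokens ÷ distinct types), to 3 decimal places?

1.933

N = 29 tokens, V = 15 types.
Mean frequency = N / V = 29 / 15 = 1.933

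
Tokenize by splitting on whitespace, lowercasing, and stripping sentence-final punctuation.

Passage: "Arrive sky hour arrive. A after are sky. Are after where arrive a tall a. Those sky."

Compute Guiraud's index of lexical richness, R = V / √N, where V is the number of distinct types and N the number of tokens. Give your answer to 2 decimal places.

2.18

N = 17, V = 9.
√N = 4.123106
R = 9 / 4.123106 = 2.18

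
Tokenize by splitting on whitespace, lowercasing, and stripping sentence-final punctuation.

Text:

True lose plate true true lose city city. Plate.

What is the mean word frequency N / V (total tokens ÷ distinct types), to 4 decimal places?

N = 9 tokens, V = 4 types.
Mean frequency = N / V = 9 / 4 = 2.2500

2.2500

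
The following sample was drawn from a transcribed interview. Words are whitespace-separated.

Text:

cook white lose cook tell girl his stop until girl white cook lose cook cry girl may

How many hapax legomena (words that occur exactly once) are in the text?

6

Frequencies: cook:4, girl:3, white:2, lose:2, tell:1, his:1, stop:1, until:1, cry:1, may:1
Hapax (freq=1): cry, his, may, stop, tell, until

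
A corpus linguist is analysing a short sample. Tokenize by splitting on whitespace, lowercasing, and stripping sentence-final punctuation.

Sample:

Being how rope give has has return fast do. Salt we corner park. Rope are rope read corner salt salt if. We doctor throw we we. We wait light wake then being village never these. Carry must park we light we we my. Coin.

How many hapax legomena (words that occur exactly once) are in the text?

20

Frequencies: we:8, rope:3, salt:3, being:2, has:2, corner:2, park:2, light:2, how:1, give:1, return:1, fast:1, do:1, are:1, read:1, if:1, doctor:1, throw:1, wait:1, wake:1, … (8 more, each freq 1)
Hapax (freq=1): are, carry, coin, do, doctor, fast, give, how, if, must, my, never, read, return, then, these, throw, village, wait, wake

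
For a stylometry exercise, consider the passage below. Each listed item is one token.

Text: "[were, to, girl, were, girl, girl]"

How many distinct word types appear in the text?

Distinct types: {girl, to, were}
V = 3

3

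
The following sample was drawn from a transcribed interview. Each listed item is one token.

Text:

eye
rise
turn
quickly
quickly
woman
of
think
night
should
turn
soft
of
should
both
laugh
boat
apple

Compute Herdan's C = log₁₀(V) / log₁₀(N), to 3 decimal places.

0.913

N = 18, V = 14.
log₁₀(V) = 1.146128, log₁₀(N) = 1.255273
C = 1.146128 / 1.255273 = 0.913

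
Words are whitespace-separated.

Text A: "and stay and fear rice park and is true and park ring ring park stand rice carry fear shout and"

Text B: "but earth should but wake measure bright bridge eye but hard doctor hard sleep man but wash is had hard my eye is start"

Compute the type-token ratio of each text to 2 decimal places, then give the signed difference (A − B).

TTR(A) = 11/20 = 0.55
TTR(B) = 17/24 = 0.71
Difference = 0.55 − 0.71 = -0.16

-0.16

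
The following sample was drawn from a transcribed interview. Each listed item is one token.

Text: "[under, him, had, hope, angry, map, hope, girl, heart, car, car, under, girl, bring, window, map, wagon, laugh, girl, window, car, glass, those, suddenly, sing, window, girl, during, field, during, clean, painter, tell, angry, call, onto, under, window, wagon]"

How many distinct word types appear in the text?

24

Distinct types: {angry, bring, call, car, clean, during, field, girl, glass, had, heart, him, hope, laugh, map, onto, painter, sing, suddenly, tell, those, under, wagon, window}
V = 24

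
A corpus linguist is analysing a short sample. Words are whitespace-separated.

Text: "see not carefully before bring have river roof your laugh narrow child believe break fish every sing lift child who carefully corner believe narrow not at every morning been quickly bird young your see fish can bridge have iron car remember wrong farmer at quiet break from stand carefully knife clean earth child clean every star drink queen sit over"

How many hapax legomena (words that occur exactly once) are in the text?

31

Frequencies: carefully:3, child:3, every:3, see:2, not:2, have:2, your:2, narrow:2, believe:2, break:2, fish:2, at:2, clean:2, before:1, bring:1, river:1, roof:1, laugh:1, sing:1, lift:1, … (24 more, each freq 1)
Hapax (freq=1): been, before, bird, bridge, bring, can, car, corner, drink, earth, farmer, from, iron, knife, laugh, lift, morning, over, queen, quickly, quiet, remember, river, roof, sing, sit, stand, star, who, wrong, young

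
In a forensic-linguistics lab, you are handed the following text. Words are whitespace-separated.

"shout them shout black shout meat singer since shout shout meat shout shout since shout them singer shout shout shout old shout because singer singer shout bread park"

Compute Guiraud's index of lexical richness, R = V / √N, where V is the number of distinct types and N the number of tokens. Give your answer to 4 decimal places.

N = 28, V = 10.
√N = 5.291503
R = 10 / 5.291503 = 1.8898

1.8898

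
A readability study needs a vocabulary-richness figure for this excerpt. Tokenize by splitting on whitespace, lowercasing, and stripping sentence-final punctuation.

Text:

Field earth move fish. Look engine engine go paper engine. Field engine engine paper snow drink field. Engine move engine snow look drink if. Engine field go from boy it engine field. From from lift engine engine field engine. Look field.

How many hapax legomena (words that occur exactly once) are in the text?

Frequencies: engine:12, field:7, look:3, from:3, move:2, go:2, paper:2, snow:2, drink:2, earth:1, fish:1, if:1, boy:1, it:1, lift:1
Hapax (freq=1): boy, earth, fish, if, it, lift

6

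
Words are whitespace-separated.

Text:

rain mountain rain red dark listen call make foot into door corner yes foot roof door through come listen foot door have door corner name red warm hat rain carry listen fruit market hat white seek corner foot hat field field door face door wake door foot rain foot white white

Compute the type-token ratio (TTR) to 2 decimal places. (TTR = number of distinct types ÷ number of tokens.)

0.53

N = 51 tokens, V = 27 types.
TTR = V / N = 27 / 51 = 0.53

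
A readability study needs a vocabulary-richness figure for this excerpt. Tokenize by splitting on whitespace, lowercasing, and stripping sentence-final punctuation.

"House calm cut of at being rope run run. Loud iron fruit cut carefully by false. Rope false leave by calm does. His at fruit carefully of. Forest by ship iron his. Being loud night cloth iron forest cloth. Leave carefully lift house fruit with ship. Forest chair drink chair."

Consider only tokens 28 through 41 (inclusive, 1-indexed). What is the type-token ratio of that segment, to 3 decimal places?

Segment tokens 28–41: forest, by, ship, iron, his, being, loud, night, cloth, iron, forest, cloth, leave, carefully
Segment N = 14, segment V = 11.
TTR = 11 / 14 = 0.786

0.786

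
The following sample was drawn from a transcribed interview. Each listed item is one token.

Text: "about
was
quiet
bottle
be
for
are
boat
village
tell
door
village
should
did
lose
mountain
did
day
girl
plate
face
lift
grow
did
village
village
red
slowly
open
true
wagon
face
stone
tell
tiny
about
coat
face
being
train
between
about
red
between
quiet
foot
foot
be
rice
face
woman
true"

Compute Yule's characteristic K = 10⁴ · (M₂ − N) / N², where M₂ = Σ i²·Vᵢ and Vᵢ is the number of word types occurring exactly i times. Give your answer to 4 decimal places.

184.9112

Frequencies: village:4, face:4, about:3, did:3, quiet:2, be:2, tell:2, red:2, true:2, between:2, foot:2, was:1, bottle:1, for:1, are:1, boat:1, door:1, should:1, lose:1, mountain:1, … (15 more, each freq 1)
N = 52. Frequency spectrum: V_1=24, V_2=7, V_3=2, V_4=2
M₂ = 1²·24 + 2²·7 + 3²·2 + 4²·2 = 102
K = 10000 × (102 − 52) / 52² = 184.9112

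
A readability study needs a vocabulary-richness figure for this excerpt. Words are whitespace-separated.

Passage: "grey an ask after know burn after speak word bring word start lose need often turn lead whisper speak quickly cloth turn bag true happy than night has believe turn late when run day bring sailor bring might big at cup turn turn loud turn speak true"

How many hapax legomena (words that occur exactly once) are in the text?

29

Frequencies: turn:6, speak:3, bring:3, after:2, word:2, true:2, grey:1, an:1, ask:1, know:1, burn:1, start:1, lose:1, need:1, often:1, lead:1, whisper:1, quickly:1, cloth:1, bag:1, … (15 more, each freq 1)
Hapax (freq=1): an, ask, at, bag, believe, big, burn, cloth, cup, day, grey, happy, has, know, late, lead, lose, loud, might, need, night, often, quickly, run, sailor, start, than, when, whisper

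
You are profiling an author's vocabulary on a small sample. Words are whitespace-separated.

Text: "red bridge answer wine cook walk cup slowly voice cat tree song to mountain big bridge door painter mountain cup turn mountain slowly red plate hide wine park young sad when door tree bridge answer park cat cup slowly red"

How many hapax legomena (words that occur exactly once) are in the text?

Frequencies: red:3, bridge:3, cup:3, slowly:3, mountain:3, answer:2, wine:2, cat:2, tree:2, door:2, park:2, cook:1, walk:1, voice:1, song:1, to:1, big:1, painter:1, turn:1, plate:1, … (4 more, each freq 1)
Hapax (freq=1): big, cook, hide, painter, plate, sad, song, to, turn, voice, walk, when, young

13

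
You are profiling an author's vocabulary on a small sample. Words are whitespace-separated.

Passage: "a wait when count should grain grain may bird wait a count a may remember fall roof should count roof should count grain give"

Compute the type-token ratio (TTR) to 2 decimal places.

N = 24 tokens, V = 12 types.
TTR = V / N = 12 / 24 = 0.50

0.50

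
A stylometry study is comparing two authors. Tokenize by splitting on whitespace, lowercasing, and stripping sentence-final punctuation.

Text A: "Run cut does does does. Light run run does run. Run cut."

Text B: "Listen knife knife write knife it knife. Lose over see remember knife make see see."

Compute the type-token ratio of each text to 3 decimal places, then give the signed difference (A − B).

TTR(A) = 4/12 = 0.333
TTR(B) = 9/15 = 0.600
Difference = 0.333 − 0.600 = -0.267

-0.267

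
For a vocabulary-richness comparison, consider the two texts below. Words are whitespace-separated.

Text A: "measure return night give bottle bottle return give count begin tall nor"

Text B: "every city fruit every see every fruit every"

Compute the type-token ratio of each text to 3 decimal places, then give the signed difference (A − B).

TTR(A) = 9/12 = 0.750
TTR(B) = 4/8 = 0.500
Difference = 0.750 − 0.500 = 0.250

0.250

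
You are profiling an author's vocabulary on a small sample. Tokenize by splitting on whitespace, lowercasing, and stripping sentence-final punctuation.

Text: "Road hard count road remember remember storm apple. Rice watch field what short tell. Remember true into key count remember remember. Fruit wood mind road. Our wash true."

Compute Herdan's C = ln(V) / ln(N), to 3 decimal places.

0.899

N = 28, V = 20.
ln(V) = 2.995732, ln(N) = 3.332205
C = 2.995732 / 3.332205 = 0.899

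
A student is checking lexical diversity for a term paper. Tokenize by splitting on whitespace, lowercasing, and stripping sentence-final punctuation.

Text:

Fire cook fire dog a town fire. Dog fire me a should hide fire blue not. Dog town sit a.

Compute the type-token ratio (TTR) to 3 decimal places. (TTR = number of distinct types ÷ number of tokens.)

N = 20 tokens, V = 11 types.
TTR = V / N = 11 / 20 = 0.550

0.550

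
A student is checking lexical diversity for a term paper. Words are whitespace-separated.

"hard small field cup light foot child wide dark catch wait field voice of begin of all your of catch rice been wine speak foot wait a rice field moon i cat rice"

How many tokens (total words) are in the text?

Tokens: hard, small, field, cup, light, foot, child, wide, dark, catch, wait, field, voice, of, begin, of, all, your, of, catch, rice, been, wine, speak, foot, wait, a, rice, field, moon, i, cat, rice
N = 33

33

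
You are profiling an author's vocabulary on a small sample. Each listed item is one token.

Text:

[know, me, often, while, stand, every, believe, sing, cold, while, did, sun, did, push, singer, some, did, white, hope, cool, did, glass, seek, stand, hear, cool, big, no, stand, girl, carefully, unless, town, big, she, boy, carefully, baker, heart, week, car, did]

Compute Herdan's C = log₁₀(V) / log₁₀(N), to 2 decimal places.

0.93

N = 42, V = 32.
log₁₀(V) = 1.505150, log₁₀(N) = 1.623249
C = 1.505150 / 1.623249 = 0.93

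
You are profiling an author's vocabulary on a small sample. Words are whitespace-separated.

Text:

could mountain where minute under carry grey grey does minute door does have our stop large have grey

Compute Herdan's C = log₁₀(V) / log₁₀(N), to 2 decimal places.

N = 18, V = 13.
log₁₀(V) = 1.113943, log₁₀(N) = 1.255273
C = 1.113943 / 1.255273 = 0.89

0.89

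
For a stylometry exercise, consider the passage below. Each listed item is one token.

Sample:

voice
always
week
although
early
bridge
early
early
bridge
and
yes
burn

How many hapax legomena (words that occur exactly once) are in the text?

Frequencies: early:3, bridge:2, voice:1, always:1, week:1, although:1, and:1, yes:1, burn:1
Hapax (freq=1): although, always, and, burn, voice, week, yes

7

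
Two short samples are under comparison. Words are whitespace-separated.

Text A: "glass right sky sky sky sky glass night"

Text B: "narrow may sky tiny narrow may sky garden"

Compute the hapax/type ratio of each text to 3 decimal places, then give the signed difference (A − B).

0.100

A: hapax=2, V=4, ratio=0.500
B: hapax=2, V=5, ratio=0.400
Difference = 0.500 − 0.400 = 0.100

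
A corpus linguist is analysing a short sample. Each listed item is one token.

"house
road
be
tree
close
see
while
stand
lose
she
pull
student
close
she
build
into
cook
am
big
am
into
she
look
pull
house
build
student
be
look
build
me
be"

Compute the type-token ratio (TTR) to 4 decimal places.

0.5938

N = 32 tokens, V = 19 types.
TTR = V / N = 19 / 32 = 0.5938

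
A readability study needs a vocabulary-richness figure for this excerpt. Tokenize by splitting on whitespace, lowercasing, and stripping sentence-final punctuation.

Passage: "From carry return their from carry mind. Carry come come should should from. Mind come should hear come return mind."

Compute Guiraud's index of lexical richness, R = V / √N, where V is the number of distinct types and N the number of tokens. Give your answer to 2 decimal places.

1.79

N = 20, V = 8.
√N = 4.472136
R = 8 / 4.472136 = 1.79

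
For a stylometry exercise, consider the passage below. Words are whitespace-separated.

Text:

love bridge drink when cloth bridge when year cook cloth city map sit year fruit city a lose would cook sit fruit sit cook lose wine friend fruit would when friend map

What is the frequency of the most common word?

3

Frequencies: when:3, cook:3, sit:3, fruit:3, bridge:2, cloth:2, year:2, city:2, map:2, lose:2, would:2, friend:2, love:1, drink:1, a:1, wine:1
Most common: 'when' with frequency 3.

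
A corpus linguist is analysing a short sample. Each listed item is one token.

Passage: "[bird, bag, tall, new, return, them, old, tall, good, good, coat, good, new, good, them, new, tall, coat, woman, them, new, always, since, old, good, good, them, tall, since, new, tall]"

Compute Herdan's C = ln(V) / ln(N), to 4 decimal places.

0.7236

N = 31, V = 12.
ln(V) = 2.484907, ln(N) = 3.433987
C = 2.484907 / 3.433987 = 0.7236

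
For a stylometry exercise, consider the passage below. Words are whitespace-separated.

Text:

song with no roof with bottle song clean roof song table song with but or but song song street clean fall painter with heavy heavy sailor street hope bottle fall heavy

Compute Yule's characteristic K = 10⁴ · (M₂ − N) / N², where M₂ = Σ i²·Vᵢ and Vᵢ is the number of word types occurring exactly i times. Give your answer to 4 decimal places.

Frequencies: song:6, with:4, heavy:3, roof:2, bottle:2, clean:2, but:2, street:2, fall:2, no:1, table:1, or:1, painter:1, sailor:1, hope:1
N = 31. Frequency spectrum: V_1=6, V_2=6, V_3=1, V_4=1, V_6=1
M₂ = 1²·6 + 2²·6 + 3²·1 + 4²·1 + 6²·1 = 91
K = 10000 × (91 − 31) / 31² = 624.3496

624.3496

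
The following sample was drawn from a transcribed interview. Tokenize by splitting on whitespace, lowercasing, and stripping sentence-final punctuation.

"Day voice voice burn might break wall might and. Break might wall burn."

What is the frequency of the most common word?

3

Frequencies: might:3, voice:2, burn:2, break:2, wall:2, day:1, and:1
Most common: 'might' with frequency 3.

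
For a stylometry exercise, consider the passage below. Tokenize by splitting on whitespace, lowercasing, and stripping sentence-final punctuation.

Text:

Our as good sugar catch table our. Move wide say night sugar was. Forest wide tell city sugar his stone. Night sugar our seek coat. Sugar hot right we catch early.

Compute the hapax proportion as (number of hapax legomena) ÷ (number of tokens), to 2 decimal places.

0.55

Frequencies: sugar:5, our:3, catch:2, wide:2, night:2, as:1, good:1, table:1, move:1, say:1, was:1, forest:1, tell:1, city:1, his:1, stone:1, seek:1, coat:1, hot:1, right:1, … (2 more, each freq 1)
Hapax count = 17; token count = 31.
Ratio = 17 / 31 = 0.55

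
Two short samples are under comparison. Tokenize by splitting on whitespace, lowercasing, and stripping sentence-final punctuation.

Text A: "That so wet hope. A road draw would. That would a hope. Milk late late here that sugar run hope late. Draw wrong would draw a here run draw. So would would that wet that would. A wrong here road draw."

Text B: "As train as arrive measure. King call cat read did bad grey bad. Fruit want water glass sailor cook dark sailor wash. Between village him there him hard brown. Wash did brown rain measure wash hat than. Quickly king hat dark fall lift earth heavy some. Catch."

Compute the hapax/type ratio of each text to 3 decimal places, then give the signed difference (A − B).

A: hapax=2, V=14, ratio=0.143
B: hapax=24, V=35, ratio=0.686
Difference = 0.143 − 0.686 = -0.543

-0.543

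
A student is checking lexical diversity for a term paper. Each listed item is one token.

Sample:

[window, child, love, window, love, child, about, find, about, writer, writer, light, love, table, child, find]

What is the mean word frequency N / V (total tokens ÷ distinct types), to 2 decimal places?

N = 16 tokens, V = 8 types.
Mean frequency = N / V = 16 / 8 = 2.00

2.00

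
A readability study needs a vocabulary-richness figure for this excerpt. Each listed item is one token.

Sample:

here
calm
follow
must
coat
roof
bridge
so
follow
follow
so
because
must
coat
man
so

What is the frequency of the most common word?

Frequencies: follow:3, so:3, must:2, coat:2, here:1, calm:1, roof:1, bridge:1, because:1, man:1
Most common: 'follow' with frequency 3.

3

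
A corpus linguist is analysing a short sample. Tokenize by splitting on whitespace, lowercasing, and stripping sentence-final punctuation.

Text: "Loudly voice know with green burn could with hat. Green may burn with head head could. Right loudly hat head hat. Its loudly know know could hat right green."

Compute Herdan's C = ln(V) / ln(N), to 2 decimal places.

0.74

N = 29, V = 12.
ln(V) = 2.484907, ln(N) = 3.367296
C = 2.484907 / 3.367296 = 0.74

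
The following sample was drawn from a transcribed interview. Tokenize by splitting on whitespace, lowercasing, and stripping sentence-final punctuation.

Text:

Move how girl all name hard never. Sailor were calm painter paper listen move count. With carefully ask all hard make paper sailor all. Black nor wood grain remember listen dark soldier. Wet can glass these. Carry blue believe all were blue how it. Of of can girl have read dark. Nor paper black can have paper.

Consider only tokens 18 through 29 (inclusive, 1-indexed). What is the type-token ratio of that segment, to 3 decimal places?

0.917

Segment tokens 18–29: ask, all, hard, make, paper, sailor, all, black, nor, wood, grain, remember
Segment N = 12, segment V = 11.
TTR = 11 / 12 = 0.917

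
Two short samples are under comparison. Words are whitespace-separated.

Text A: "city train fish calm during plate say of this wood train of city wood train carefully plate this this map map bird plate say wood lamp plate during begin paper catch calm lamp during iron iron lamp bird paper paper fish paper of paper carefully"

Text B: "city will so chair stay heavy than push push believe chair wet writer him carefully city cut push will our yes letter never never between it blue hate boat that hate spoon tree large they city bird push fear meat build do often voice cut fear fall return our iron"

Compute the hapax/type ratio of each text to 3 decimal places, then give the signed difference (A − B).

A: hapax=2, V=18, ratio=0.111
B: hapax=29, V=38, ratio=0.763
Difference = 0.111 − 0.763 = -0.652

-0.652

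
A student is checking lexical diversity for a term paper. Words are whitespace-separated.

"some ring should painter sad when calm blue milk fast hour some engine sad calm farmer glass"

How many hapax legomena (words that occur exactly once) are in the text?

Frequencies: some:2, sad:2, calm:2, ring:1, should:1, painter:1, when:1, blue:1, milk:1, fast:1, hour:1, engine:1, farmer:1, glass:1
Hapax (freq=1): blue, engine, farmer, fast, glass, hour, milk, painter, ring, should, when

11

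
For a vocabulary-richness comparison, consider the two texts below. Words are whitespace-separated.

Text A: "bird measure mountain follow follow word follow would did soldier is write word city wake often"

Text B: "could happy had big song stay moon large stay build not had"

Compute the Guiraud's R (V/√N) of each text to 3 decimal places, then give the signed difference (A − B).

A: V=13, N=16, R=3.250
B: V=10, N=12, R=2.887
Difference = 3.250 − 2.887 = 0.363

0.363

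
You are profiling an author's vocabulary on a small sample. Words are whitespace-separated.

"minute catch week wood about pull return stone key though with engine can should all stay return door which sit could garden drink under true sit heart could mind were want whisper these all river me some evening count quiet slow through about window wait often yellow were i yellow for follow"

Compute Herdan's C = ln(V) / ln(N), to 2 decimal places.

0.96

N = 52, V = 45.
ln(V) = 3.806662, ln(N) = 3.951244
C = 3.806662 / 3.951244 = 0.96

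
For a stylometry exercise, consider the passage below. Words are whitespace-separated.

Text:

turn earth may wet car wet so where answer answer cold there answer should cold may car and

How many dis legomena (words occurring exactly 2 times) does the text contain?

4

Frequencies: answer:3, may:2, wet:2, car:2, cold:2, turn:1, earth:1, so:1, where:1, there:1, should:1, and:1
Words with frequency 2: car, cold, may, wet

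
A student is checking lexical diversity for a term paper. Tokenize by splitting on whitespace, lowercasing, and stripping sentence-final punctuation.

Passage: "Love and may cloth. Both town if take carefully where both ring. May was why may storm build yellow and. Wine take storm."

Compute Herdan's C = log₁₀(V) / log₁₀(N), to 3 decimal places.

N = 23, V = 17.
log₁₀(V) = 1.230449, log₁₀(N) = 1.361728
C = 1.230449 / 1.361728 = 0.904

0.904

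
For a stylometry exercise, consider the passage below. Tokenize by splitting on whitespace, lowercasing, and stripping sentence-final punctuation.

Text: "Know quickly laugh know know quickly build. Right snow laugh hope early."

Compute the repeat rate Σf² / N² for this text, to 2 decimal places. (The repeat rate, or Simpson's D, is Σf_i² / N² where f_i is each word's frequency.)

0.15

Frequencies: know:3, quickly:2, laugh:2, build:1, right:1, snow:1, hope:1, early:1
Σf² = 22; N² = 144
Repeat rate = 22 / 144 = 0.15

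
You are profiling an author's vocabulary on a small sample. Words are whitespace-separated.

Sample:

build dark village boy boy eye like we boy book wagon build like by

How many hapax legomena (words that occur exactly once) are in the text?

7

Frequencies: boy:3, build:2, like:2, dark:1, village:1, eye:1, we:1, book:1, wagon:1, by:1
Hapax (freq=1): book, by, dark, eye, village, wagon, we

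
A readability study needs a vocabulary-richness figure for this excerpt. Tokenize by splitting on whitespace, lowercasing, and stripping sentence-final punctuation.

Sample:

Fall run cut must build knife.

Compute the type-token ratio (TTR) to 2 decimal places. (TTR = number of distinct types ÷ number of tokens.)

1.00

N = 6 tokens, V = 6 types.
TTR = V / N = 6 / 6 = 1.00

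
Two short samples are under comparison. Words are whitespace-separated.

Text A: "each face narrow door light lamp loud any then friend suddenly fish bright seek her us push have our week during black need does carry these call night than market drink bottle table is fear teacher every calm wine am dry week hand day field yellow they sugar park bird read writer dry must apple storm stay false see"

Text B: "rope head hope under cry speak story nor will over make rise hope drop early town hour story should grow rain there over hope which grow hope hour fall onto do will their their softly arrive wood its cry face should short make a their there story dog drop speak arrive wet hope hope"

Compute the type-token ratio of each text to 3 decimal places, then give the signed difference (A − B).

TTR(A) = 57/59 = 0.966
TTR(B) = 34/54 = 0.630
Difference = 0.966 − 0.630 = 0.336

0.336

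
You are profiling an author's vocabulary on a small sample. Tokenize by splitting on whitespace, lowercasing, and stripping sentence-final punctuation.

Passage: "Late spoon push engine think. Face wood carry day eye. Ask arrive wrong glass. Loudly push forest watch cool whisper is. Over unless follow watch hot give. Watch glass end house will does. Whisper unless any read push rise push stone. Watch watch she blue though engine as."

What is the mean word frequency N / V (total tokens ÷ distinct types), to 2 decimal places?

N = 48 tokens, V = 37 types.
Mean frequency = N / V = 48 / 37 = 1.30

1.30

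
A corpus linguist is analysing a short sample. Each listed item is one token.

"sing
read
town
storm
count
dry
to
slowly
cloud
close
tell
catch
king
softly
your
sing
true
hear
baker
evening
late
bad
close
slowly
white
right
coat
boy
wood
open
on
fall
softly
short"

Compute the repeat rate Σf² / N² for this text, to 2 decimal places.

0.04

Frequencies: sing:2, slowly:2, close:2, softly:2, read:1, town:1, storm:1, count:1, dry:1, to:1, cloud:1, tell:1, catch:1, king:1, your:1, true:1, hear:1, baker:1, evening:1, late:1, … (10 more, each freq 1)
Σf² = 42; N² = 1156
Repeat rate = 42 / 1156 = 0.04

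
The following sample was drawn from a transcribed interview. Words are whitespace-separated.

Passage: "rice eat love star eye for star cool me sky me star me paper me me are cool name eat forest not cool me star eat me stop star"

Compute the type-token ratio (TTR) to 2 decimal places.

0.52

N = 29 tokens, V = 15 types.
TTR = V / N = 15 / 29 = 0.52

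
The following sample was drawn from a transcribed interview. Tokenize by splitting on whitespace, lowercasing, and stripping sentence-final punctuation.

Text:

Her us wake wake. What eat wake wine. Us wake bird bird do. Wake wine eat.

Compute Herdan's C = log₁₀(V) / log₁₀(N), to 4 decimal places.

0.7500

N = 16, V = 8.
log₁₀(V) = 0.903090, log₁₀(N) = 1.204120
C = 0.903090 / 1.204120 = 0.7500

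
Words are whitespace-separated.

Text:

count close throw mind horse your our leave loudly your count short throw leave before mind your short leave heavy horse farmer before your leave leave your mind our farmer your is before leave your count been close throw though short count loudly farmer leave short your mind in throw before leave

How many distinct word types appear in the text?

Distinct types: {been, before, close, count, farmer, heavy, horse, in, is, leave, loudly, mind, our, short, though, throw, your}
V = 17

17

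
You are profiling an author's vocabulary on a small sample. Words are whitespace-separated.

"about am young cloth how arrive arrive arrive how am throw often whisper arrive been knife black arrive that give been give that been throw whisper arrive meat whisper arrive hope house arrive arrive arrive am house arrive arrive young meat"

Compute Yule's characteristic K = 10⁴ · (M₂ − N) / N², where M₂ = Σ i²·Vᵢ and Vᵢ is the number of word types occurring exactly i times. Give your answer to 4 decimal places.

975.6098

Frequencies: arrive:12, am:3, whisper:3, been:3, young:2, how:2, throw:2, that:2, give:2, meat:2, house:2, about:1, cloth:1, often:1, knife:1, black:1, hope:1
N = 41. Frequency spectrum: V_1=6, V_2=7, V_3=3, V_12=1
M₂ = 1²·6 + 2²·7 + 3²·3 + 12²·1 = 205
K = 10000 × (205 − 41) / 41² = 975.6098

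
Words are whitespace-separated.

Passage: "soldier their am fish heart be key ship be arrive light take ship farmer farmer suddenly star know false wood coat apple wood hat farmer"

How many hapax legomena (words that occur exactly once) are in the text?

Frequencies: farmer:3, be:2, ship:2, wood:2, soldier:1, their:1, am:1, fish:1, heart:1, key:1, arrive:1, light:1, take:1, suddenly:1, star:1, know:1, false:1, coat:1, apple:1, hat:1
Hapax (freq=1): am, apple, arrive, coat, false, fish, hat, heart, key, know, light, soldier, star, suddenly, take, their

16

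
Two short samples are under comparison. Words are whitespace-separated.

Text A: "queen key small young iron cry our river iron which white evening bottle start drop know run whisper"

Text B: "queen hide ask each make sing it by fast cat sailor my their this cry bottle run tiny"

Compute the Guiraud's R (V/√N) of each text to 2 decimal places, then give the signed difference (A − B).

-0.23

A: V=17, N=18, R=4.01
B: V=18, N=18, R=4.24
Difference = 4.01 − 4.24 = -0.23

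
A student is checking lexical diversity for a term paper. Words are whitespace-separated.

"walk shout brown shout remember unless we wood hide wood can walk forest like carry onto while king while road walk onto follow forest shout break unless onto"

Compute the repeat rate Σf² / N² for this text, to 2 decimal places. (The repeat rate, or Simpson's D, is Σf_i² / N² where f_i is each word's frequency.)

Frequencies: walk:3, shout:3, onto:3, unless:2, wood:2, forest:2, while:2, brown:1, remember:1, we:1, hide:1, can:1, like:1, carry:1, king:1, road:1, follow:1, break:1
Σf² = 54; N² = 784
Repeat rate = 54 / 784 = 0.07

0.07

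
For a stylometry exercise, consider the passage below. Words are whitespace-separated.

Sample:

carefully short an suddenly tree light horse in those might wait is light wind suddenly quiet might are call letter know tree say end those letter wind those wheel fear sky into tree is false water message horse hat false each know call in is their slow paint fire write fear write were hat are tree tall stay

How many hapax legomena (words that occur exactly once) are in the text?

20

Frequencies: tree:4, those:3, is:3, suddenly:2, light:2, horse:2, in:2, might:2, wind:2, are:2, call:2, letter:2, know:2, fear:2, false:2, hat:2, write:2, carefully:1, short:1, an:1, … (17 more, each freq 1)
Hapax (freq=1): an, carefully, each, end, fire, into, message, paint, quiet, say, short, sky, slow, stay, tall, their, wait, water, were, wheel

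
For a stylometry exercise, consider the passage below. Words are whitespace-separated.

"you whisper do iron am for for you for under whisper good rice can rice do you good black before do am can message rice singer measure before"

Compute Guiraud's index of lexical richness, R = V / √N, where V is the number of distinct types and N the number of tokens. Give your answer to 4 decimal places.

2.8347

N = 28, V = 15.
√N = 5.291503
R = 15 / 5.291503 = 2.8347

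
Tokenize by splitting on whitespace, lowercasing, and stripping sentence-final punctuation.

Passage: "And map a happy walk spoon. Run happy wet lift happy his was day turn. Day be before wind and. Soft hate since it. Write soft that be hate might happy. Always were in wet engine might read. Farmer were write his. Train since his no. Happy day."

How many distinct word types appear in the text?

Distinct types: {a, always, and, be, before, day, engine, farmer, happy, hate, his, in, it, lift, map, might, no, read, run, since, soft, spoon, that, train, turn, walk, was, were, wet, wind, write}
V = 31

31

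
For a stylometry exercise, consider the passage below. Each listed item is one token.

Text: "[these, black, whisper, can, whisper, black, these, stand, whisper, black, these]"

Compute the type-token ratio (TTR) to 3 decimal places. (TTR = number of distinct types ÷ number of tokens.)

N = 11 tokens, V = 5 types.
TTR = V / N = 5 / 11 = 0.455

0.455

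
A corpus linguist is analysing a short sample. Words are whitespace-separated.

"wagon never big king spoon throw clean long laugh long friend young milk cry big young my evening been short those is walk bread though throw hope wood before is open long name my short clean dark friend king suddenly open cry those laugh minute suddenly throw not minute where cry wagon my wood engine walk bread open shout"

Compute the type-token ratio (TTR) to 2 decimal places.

0.58

N = 59 tokens, V = 34 types.
TTR = V / N = 34 / 59 = 0.58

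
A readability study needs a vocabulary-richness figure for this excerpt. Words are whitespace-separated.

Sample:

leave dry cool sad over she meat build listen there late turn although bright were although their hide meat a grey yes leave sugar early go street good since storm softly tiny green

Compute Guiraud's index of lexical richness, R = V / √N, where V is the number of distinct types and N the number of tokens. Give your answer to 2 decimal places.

5.22

N = 33, V = 30.
√N = 5.744563
R = 30 / 5.744563 = 5.22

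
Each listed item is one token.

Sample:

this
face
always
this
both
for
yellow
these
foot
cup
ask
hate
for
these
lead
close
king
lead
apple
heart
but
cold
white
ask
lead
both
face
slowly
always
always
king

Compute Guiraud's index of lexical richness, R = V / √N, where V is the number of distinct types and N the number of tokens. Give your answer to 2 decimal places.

3.59

N = 31, V = 20.
√N = 5.567764
R = 20 / 5.567764 = 3.59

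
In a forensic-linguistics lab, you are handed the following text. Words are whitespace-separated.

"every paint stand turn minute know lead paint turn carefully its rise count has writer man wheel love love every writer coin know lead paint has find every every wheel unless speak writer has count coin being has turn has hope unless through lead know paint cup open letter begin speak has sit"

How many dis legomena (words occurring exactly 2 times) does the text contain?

6

Frequencies: has:6, every:4, paint:4, turn:3, know:3, lead:3, writer:3, count:2, wheel:2, love:2, coin:2, unless:2, speak:2, stand:1, minute:1, carefully:1, its:1, rise:1, man:1, find:1, … (8 more, each freq 1)
Words with frequency 2: coin, count, love, speak, unless, wheel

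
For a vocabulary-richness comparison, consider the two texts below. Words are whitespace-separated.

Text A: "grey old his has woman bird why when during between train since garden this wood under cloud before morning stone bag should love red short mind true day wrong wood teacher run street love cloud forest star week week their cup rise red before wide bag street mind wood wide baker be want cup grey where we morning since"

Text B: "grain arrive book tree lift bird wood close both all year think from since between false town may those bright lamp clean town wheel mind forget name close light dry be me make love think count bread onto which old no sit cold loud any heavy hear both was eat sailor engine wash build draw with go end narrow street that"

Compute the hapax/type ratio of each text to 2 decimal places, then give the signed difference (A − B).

-0.25

A: hapax=30, V=44, ratio=0.68
B: hapax=53, V=57, ratio=0.93
Difference = 0.68 − 0.93 = -0.25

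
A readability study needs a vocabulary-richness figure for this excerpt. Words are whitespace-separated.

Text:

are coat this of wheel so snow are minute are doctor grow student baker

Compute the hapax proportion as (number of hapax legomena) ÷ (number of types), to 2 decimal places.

0.92

Frequencies: are:3, coat:1, this:1, of:1, wheel:1, so:1, snow:1, minute:1, doctor:1, grow:1, student:1, baker:1
Hapax count = 11; type count = 12.
Ratio = 11 / 12 = 0.92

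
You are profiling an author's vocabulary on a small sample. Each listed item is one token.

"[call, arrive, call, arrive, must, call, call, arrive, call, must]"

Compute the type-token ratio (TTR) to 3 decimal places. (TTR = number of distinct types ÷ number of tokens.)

0.300

N = 10 tokens, V = 3 types.
TTR = V / N = 3 / 10 = 0.300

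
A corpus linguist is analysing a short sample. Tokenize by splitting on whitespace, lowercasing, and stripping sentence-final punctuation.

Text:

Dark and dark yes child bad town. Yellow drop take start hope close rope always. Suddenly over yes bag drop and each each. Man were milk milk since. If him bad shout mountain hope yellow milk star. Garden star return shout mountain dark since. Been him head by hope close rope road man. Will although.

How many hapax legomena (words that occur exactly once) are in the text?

18

Frequencies: dark:3, hope:3, milk:3, and:2, yes:2, bad:2, yellow:2, drop:2, close:2, rope:2, each:2, man:2, since:2, him:2, shout:2, mountain:2, star:2, child:1, town:1, take:1, … (15 more, each freq 1)
Hapax (freq=1): although, always, bag, been, by, child, garden, head, if, over, return, road, start, suddenly, take, town, were, will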